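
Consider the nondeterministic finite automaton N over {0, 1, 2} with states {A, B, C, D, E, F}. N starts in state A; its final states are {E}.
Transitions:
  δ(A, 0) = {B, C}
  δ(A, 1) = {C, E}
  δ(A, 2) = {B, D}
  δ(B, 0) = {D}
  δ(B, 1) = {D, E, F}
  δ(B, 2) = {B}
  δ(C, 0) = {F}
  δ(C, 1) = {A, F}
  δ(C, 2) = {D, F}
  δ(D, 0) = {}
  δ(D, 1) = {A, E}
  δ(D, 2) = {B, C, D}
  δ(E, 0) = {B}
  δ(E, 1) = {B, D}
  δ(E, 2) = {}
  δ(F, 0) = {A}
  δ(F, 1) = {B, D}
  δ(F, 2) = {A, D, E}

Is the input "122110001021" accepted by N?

Start: {A}
read 1: {C, E}
read 2: {D, F}
read 2: {A, B, C, D, E}
read 1: {A, B, C, D, E, F}
read 1: {A, B, C, D, E, F}
read 0: {A, B, C, D, F}
read 0: {A, B, C, D, F}
read 0: {A, B, C, D, F}
read 1: {A, B, C, D, E, F}
read 0: {A, B, C, D, F}
read 2: {A, B, C, D, E, F}
read 1: {A, B, C, D, E, F}
Reachable ∩ accepting = {E} — nonempty.

accepted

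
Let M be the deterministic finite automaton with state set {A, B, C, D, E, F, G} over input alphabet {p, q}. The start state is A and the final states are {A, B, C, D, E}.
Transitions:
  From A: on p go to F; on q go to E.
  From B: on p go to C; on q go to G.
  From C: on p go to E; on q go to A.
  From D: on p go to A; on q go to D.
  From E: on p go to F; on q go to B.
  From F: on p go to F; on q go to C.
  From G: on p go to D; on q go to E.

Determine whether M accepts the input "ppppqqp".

A --p--> F
F --p--> F
F --p--> F
F --p--> F
F --q--> C
C --q--> A
A --p--> F
End in state F, which is not an accepting state.

rejected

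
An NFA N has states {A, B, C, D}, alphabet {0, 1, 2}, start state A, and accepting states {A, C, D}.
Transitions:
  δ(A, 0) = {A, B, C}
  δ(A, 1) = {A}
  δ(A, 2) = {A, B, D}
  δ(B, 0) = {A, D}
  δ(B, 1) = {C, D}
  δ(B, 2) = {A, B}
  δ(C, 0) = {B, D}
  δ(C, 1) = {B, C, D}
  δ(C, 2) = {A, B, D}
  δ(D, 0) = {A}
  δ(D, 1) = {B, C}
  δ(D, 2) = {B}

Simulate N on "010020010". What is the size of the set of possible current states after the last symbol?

4

Start: {A}
read 0: {A, B, C}
read 1: {A, B, C, D}
read 0: {A, B, C, D}
read 0: {A, B, C, D}
read 2: {A, B, D}
read 0: {A, B, C, D}
read 0: {A, B, C, D}
read 1: {A, B, C, D}
read 0: {A, B, C, D}
Final reachable set {A, B, C, D} has 4 states.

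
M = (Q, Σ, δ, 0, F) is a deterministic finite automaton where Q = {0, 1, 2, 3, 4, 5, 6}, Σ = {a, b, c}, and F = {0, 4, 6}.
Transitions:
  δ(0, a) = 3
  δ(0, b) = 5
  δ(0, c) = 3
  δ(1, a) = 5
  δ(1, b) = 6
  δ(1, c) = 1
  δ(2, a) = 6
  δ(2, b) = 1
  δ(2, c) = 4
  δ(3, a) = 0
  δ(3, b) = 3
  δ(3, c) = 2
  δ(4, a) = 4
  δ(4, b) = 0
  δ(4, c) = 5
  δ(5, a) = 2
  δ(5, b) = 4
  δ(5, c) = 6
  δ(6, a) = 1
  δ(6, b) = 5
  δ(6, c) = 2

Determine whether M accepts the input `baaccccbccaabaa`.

0 --b--> 5
5 --a--> 2
2 --a--> 6
6 --c--> 2
2 --c--> 4
4 --c--> 5
5 --c--> 6
6 --b--> 5
5 --c--> 6
6 --c--> 2
2 --a--> 6
6 --a--> 1
1 --b--> 6
6 --a--> 1
1 --a--> 5
End in state 5, which is not an accepting state.

rejected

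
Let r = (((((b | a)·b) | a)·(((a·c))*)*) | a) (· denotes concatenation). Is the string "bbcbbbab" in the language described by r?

Neither ((((b|a)·b)|a)·(((a·c))*)*) nor a matches bbcbbbab.

no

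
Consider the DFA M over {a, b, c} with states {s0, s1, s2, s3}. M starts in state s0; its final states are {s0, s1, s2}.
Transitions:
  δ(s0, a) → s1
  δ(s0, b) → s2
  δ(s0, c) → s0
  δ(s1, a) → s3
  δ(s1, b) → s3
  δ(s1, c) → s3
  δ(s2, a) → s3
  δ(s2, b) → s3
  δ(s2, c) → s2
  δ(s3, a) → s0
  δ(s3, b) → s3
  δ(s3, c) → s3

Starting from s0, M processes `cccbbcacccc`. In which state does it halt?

s0 --c--> s0
s0 --c--> s0
s0 --c--> s0
s0 --b--> s2
s2 --b--> s3
s3 --c--> s3
s3 --a--> s0
s0 --c--> s0
s0 --c--> s0
s0 --c--> s0
s0 --c--> s0

s0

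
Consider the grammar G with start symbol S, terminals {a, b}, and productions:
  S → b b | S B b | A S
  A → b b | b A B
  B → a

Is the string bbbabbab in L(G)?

S ⇒ SBb ⇒ ASBb ⇒ bABSBb ⇒ bbbBSBb ⇒ bbbaSBb ⇒ bbbabbBb ⇒ bbbabbab

yes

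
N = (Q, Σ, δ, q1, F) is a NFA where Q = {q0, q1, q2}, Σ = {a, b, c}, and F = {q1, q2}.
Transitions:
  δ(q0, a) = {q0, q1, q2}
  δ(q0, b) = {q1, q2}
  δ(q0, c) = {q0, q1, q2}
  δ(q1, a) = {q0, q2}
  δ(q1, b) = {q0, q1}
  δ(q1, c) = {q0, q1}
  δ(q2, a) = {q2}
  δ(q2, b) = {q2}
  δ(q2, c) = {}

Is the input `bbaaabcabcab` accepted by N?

accepted

Start: {q1}
read b: {q0, q1}
read b: {q0, q1, q2}
read a: {q0, q1, q2}
read a: {q0, q1, q2}
read a: {q0, q1, q2}
read b: {q0, q1, q2}
read c: {q0, q1, q2}
read a: {q0, q1, q2}
read b: {q0, q1, q2}
read c: {q0, q1, q2}
read a: {q0, q1, q2}
read b: {q0, q1, q2}
Reachable ∩ accepting = {q1, q2} — nonempty.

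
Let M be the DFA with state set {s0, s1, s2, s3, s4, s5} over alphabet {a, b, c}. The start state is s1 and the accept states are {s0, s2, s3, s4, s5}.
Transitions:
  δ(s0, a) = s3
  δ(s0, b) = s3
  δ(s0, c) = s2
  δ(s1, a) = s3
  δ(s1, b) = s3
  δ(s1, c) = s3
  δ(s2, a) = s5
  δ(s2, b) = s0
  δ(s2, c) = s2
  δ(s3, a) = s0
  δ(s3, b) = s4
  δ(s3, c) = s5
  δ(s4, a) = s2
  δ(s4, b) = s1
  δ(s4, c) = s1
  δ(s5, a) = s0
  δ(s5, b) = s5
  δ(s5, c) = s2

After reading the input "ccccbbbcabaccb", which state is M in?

s1 --c--> s3
s3 --c--> s5
s5 --c--> s2
s2 --c--> s2
s2 --b--> s0
s0 --b--> s3
s3 --b--> s4
s4 --c--> s1
s1 --a--> s3
s3 --b--> s4
s4 --a--> s2
s2 --c--> s2
s2 --c--> s2
s2 --b--> s0

s0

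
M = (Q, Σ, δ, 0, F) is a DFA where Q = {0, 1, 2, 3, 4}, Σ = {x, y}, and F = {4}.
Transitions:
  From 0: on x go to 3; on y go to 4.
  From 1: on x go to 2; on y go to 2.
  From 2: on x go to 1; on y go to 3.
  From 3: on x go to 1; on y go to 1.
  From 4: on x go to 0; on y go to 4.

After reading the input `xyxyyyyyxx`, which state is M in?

0 --x--> 3
3 --y--> 1
1 --x--> 2
2 --y--> 3
3 --y--> 1
1 --y--> 2
2 --y--> 3
3 --y--> 1
1 --x--> 2
2 --x--> 1

1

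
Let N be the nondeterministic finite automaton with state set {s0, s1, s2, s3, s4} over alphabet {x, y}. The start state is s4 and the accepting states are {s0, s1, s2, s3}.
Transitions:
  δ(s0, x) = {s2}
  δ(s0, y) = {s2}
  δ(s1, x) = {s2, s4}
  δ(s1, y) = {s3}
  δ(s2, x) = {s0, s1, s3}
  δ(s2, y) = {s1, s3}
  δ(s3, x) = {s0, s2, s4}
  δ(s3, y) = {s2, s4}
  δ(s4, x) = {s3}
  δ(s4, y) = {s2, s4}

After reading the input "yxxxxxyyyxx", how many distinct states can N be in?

5

Start: {s4}
read y: {s2, s4}
read x: {s0, s1, s3}
read x: {s0, s2, s4}
read x: {s0, s1, s2, s3}
read x: {s0, s1, s2, s3, s4}
read x: {s0, s1, s2, s3, s4}
read y: {s1, s2, s3, s4}
read y: {s1, s2, s3, s4}
read y: {s1, s2, s3, s4}
read x: {s0, s1, s2, s3, s4}
read x: {s0, s1, s2, s3, s4}
Final reachable set {s0, s1, s2, s3, s4} has 5 states.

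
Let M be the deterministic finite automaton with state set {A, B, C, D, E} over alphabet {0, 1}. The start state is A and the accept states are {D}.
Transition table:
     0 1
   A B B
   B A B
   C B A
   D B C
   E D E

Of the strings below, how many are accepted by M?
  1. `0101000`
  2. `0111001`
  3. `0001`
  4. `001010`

`0101000`: rejected
`0111001`: rejected
`0001`: rejected
`001010`: rejected

0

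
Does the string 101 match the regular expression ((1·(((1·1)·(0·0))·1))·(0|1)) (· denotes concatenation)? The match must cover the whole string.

No split of 101 into u·v has (1·(((1·1)·(0·0))·1)) matching u and (0|1) matching v.

no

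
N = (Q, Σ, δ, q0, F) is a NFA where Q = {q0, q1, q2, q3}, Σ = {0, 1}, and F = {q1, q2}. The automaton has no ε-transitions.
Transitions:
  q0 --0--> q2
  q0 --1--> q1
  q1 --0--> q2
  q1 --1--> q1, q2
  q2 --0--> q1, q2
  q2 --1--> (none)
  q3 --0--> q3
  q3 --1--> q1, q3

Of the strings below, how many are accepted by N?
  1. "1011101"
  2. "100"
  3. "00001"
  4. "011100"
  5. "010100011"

2

"1011101": rejected
"100": accepted
"00001": accepted
"011100": rejected
"010100011": rejected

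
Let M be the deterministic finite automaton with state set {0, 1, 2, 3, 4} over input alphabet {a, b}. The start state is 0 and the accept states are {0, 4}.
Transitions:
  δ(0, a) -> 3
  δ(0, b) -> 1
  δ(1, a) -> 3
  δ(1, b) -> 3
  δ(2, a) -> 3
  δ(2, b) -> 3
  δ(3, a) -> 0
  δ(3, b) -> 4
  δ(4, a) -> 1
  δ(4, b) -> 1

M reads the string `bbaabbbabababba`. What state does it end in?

0 --b--> 1
1 --b--> 3
3 --a--> 0
0 --a--> 3
3 --b--> 4
4 --b--> 1
1 --b--> 3
3 --a--> 0
0 --b--> 1
1 --a--> 3
3 --b--> 4
4 --a--> 1
1 --b--> 3
3 --b--> 4
4 --a--> 1

1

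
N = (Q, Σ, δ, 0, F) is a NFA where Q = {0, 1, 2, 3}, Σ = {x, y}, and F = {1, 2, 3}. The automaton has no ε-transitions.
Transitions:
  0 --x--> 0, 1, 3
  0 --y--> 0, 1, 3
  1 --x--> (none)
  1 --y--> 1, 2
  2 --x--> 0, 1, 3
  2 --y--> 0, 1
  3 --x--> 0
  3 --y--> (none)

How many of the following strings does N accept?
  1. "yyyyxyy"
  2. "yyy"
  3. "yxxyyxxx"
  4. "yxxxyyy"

4

"yyyyxyy": accepted
"yyy": accepted
"yxxyyxxx": accepted
"yxxxyyy": accepted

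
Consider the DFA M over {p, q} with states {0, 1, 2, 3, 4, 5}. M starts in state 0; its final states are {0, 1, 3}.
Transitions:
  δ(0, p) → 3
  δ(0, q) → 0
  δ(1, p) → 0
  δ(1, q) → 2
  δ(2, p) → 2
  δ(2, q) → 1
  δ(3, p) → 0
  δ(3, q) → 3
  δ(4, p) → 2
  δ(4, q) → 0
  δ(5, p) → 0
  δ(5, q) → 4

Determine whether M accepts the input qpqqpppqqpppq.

0 --q--> 0
0 --p--> 3
3 --q--> 3
3 --q--> 3
3 --p--> 0
0 --p--> 3
3 --p--> 0
0 --q--> 0
0 --q--> 0
0 --p--> 3
3 --p--> 0
0 --p--> 3
3 --q--> 3
End in state 3, which is an accepting state.

accepted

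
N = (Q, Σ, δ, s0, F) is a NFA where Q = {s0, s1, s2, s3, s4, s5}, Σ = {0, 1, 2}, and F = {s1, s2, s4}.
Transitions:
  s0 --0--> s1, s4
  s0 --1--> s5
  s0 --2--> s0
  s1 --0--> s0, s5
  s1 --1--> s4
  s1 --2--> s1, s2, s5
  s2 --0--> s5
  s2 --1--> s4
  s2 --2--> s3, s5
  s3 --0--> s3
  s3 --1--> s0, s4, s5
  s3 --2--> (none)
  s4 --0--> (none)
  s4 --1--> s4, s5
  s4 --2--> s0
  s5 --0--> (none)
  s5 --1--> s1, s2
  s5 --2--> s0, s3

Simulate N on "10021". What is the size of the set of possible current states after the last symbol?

0

Start: {s0}
read 1: {s5}
read 0: {}
The reachable set is empty and stays empty for the remaining 3 symbols.
Final reachable set {} has 0 states.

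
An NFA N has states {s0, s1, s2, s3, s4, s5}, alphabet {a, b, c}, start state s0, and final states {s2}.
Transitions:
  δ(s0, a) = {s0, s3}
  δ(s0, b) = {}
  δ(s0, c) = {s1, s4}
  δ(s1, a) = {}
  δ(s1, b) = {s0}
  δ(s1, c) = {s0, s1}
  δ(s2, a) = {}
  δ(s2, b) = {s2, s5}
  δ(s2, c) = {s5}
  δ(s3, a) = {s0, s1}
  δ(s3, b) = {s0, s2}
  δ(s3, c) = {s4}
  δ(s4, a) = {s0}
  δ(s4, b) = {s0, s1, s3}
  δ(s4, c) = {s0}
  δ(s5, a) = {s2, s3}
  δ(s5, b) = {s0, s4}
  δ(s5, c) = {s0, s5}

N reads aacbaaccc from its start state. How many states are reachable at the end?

3

Start: {s0}
read a: {s0, s3}
read a: {s0, s1, s3}
read c: {s0, s1, s4}
read b: {s0, s1, s3}
read a: {s0, s1, s3}
read a: {s0, s1, s3}
read c: {s0, s1, s4}
read c: {s0, s1, s4}
read c: {s0, s1, s4}
Final reachable set {s0, s1, s4} has 3 states.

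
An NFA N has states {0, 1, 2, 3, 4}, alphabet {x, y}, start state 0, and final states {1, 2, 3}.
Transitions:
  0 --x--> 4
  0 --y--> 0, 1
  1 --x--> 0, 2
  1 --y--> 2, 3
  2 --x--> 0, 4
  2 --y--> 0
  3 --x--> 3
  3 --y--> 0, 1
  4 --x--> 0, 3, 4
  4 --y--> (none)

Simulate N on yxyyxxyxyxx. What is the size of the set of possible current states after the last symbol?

Start: {0}
read y: {0, 1}
read x: {0, 2, 4}
read y: {0, 1}
read y: {0, 1, 2, 3}
read x: {0, 2, 3, 4}
read x: {0, 3, 4}
read y: {0, 1}
read x: {0, 2, 4}
read y: {0, 1}
read x: {0, 2, 4}
read x: {0, 3, 4}
Final reachable set {0, 3, 4} has 3 states.

3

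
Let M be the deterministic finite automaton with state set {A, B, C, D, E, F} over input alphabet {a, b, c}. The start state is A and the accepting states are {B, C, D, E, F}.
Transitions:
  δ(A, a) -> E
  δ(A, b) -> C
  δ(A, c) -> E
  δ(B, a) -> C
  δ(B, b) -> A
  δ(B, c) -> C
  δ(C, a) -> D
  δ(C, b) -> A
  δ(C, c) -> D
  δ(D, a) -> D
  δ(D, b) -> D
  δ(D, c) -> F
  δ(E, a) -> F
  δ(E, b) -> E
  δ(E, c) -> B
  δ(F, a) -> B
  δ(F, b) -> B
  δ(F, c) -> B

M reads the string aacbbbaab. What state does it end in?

A --a--> E
E --a--> F
F --c--> B
B --b--> A
A --b--> C
C --b--> A
A --a--> E
E --a--> F
F --b--> B

B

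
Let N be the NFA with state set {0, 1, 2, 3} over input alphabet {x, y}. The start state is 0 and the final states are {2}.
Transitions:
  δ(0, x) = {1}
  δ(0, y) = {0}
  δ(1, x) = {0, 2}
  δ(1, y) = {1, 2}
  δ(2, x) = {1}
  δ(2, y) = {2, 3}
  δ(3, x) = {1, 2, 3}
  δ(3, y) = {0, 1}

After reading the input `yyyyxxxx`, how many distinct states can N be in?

2

Start: {0}
read y: {0}
read y: {0}
read y: {0}
read y: {0}
read x: {1}
read x: {0, 2}
read x: {1}
read x: {0, 2}
Final reachable set {0, 2} has 2 states.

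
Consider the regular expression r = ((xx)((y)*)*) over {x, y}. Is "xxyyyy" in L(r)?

Split as xx·yyyy: (xx) matches xx and ((y)*)* matches yyyy.

yes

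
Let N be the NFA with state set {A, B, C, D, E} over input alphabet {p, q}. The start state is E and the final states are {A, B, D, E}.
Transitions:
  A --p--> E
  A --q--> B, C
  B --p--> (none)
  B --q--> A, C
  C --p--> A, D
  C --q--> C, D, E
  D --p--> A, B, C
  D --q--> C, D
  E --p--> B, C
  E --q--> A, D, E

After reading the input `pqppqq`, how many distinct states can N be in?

Start: {E}
read p: {B, C}
read q: {A, C, D, E}
read p: {A, B, C, D, E}
read p: {A, B, C, D, E}
read q: {A, B, C, D, E}
read q: {A, B, C, D, E}
Final reachable set {A, B, C, D, E} has 5 states.

5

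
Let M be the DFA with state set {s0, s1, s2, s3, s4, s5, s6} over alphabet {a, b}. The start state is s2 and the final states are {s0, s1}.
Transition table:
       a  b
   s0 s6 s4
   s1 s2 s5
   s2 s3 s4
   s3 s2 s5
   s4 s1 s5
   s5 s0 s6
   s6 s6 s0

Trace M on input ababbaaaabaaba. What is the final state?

s6

s2 --a--> s3
s3 --b--> s5
s5 --a--> s0
s0 --b--> s4
s4 --b--> s5
s5 --a--> s0
s0 --a--> s6
s6 --a--> s6
s6 --a--> s6
s6 --b--> s0
s0 --a--> s6
s6 --a--> s6
s6 --b--> s0
s0 --a--> s6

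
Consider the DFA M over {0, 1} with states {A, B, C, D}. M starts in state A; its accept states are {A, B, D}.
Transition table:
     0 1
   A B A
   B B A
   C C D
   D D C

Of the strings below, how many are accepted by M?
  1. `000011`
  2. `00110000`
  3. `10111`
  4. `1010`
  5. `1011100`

5

`000011`: accepted
`00110000`: accepted
`10111`: accepted
`1010`: accepted
`1011100`: accepted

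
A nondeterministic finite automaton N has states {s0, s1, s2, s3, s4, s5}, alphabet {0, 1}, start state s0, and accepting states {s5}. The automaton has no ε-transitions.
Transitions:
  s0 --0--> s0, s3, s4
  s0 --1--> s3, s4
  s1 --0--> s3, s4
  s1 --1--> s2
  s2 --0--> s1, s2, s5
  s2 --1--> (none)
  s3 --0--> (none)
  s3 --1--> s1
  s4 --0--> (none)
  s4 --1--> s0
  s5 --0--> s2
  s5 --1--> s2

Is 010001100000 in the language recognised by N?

accepted

Start: {s0}
read 0: {s0, s3, s4}
read 1: {s0, s1, s3, s4}
read 0: {s0, s3, s4}
read 0: {s0, s3, s4}
read 0: {s0, s3, s4}
read 1: {s0, s1, s3, s4}
read 1: {s0, s1, s2, s3, s4}
read 0: {s0, s1, s2, s3, s4, s5}
read 0: {s0, s1, s2, s3, s4, s5}
read 0: {s0, s1, s2, s3, s4, s5}
read 0: {s0, s1, s2, s3, s4, s5}
read 0: {s0, s1, s2, s3, s4, s5}
Reachable ∩ accepting = {s5} — nonempty.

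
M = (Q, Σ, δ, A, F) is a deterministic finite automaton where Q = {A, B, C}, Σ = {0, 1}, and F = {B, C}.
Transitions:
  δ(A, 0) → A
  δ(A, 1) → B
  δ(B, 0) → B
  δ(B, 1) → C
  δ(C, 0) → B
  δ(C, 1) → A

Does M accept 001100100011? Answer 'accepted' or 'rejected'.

rejected

A --0--> A
A --0--> A
A --1--> B
B --1--> C
C --0--> B
B --0--> B
B --1--> C
C --0--> B
B --0--> B
B --0--> B
B --1--> C
C --1--> A
End in state A, which is not an accepting state.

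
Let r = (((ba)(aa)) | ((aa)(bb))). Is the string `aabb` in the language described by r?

The right alternative ((aa)(bb)) matches aabb.

yes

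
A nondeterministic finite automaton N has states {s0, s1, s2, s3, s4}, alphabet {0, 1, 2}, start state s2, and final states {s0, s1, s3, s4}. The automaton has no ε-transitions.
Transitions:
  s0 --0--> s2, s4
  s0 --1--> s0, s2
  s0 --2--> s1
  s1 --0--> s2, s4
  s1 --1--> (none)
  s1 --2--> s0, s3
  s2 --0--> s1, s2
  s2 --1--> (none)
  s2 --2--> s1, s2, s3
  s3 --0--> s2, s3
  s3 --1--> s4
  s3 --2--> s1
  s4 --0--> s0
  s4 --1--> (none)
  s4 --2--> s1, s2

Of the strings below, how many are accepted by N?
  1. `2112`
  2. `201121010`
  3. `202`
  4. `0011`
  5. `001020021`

1

`2112`: rejected
`201121010`: rejected
`202`: accepted
`0011`: rejected
`001020021`: rejected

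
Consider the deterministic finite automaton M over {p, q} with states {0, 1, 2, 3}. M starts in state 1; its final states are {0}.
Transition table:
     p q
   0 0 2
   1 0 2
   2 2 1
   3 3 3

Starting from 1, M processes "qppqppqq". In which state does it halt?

1 --q--> 2
2 --p--> 2
2 --p--> 2
2 --q--> 1
1 --p--> 0
0 --p--> 0
0 --q--> 2
2 --q--> 1

1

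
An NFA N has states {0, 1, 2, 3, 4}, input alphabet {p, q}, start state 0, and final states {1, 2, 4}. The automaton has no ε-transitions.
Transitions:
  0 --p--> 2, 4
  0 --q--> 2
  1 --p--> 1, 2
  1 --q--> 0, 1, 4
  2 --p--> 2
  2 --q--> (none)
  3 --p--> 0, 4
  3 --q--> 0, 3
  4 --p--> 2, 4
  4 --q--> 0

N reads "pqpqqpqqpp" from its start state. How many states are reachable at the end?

0

Start: {0}
read p: {2, 4}
read q: {0}
read p: {2, 4}
read q: {0}
read q: {2}
read p: {2}
read q: {}
The reachable set is empty and stays empty for the remaining 3 symbols.
Final reachable set {} has 0 states.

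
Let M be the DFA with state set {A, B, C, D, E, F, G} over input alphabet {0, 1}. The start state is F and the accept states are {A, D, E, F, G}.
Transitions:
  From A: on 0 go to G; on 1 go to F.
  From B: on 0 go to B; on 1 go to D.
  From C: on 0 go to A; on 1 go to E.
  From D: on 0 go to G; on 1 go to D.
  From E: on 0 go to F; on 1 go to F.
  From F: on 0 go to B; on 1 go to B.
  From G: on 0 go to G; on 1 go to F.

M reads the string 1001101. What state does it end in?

F

F --1--> B
B --0--> B
B --0--> B
B --1--> D
D --1--> D
D --0--> G
G --1--> F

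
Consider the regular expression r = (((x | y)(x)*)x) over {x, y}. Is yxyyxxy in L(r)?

no

No split of yxyyxxy into u·v has ((x|y)(x)*) matching u and x matching v.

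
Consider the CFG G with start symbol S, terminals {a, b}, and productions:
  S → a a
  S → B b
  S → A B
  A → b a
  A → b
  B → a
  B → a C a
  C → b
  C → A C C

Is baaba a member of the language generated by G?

yes

S ⇒ AB ⇒ baB ⇒ baaCa ⇒ baaba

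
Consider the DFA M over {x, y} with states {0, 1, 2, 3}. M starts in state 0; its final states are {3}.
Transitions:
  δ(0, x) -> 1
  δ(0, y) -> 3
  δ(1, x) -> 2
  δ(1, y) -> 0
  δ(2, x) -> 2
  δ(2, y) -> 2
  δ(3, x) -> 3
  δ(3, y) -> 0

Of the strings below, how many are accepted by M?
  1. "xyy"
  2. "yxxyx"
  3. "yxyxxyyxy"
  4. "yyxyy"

"xyy": accepted
"yxxyx": rejected
"yxyxxyyxy": rejected
"yyxyy": accepted

2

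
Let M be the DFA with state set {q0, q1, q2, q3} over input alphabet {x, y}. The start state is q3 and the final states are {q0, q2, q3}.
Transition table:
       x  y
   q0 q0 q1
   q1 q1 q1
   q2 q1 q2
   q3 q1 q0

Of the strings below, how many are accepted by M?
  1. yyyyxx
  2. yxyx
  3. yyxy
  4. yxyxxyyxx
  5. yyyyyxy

0

yyyyxx: rejected
yxyx: rejected
yyxy: rejected
yxyxxyyxx: rejected
yyyyyxy: rejected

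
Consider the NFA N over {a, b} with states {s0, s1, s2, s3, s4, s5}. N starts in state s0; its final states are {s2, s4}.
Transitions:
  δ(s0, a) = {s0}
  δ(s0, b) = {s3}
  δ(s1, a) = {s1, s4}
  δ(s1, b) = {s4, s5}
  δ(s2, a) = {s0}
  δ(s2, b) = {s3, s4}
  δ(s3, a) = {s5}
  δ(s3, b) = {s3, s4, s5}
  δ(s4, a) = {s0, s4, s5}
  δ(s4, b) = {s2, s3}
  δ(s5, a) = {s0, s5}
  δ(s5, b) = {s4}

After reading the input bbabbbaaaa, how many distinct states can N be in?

3

Start: {s0}
read b: {s3}
read b: {s3, s4, s5}
read a: {s0, s4, s5}
read b: {s2, s3, s4}
read b: {s2, s3, s4, s5}
read b: {s2, s3, s4, s5}
read a: {s0, s4, s5}
read a: {s0, s4, s5}
read a: {s0, s4, s5}
read a: {s0, s4, s5}
Final reachable set {s0, s4, s5} has 3 states.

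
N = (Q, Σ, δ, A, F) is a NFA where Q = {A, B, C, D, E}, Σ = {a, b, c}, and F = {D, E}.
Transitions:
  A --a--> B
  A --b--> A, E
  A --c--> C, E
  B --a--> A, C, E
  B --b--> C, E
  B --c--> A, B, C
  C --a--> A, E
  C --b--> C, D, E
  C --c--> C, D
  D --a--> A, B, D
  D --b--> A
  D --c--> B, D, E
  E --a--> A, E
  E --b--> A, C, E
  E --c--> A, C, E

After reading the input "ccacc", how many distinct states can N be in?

5

Start: {A}
read c: {C, E}
read c: {A, C, D, E}
read a: {A, B, D, E}
read c: {A, B, C, D, E}
read c: {A, B, C, D, E}
Final reachable set {A, B, C, D, E} has 5 states.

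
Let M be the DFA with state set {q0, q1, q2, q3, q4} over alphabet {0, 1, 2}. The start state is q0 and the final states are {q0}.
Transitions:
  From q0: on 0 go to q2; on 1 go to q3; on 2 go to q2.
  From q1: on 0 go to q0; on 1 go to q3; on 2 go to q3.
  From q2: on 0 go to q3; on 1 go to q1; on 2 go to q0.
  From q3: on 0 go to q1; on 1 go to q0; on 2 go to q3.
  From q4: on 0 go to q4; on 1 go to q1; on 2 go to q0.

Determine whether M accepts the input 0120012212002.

rejected

q0 --0--> q2
q2 --1--> q1
q1 --2--> q3
q3 --0--> q1
q1 --0--> q0
q0 --1--> q3
q3 --2--> q3
q3 --2--> q3
q3 --1--> q0
q0 --2--> q2
q2 --0--> q3
q3 --0--> q1
q1 --2--> q3
End in state q3, which is not an accepting state.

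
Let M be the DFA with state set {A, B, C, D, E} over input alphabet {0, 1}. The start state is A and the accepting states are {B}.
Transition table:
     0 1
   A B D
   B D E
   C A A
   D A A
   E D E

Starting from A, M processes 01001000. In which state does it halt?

A --0--> B
B --1--> E
E --0--> D
D --0--> A
A --1--> D
D --0--> A
A --0--> B
B --0--> D

D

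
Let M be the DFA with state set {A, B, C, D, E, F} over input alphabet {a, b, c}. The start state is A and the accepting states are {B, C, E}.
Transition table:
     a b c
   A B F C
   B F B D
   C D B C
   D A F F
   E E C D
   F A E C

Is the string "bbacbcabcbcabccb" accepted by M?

accepted

A --b--> F
F --b--> E
E --a--> E
E --c--> D
D --b--> F
F --c--> C
C --a--> D
D --b--> F
F --c--> C
C --b--> B
B --c--> D
D --a--> A
A --b--> F
F --c--> C
C --c--> C
C --b--> B
End in state B, which is an accepting state.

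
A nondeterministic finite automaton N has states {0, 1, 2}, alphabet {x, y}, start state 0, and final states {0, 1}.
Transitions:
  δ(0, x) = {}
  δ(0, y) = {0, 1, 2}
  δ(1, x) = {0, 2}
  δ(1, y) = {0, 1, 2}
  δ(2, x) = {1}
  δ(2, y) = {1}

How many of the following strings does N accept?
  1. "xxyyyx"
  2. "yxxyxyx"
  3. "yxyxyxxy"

2

"xxyyyx": rejected
"yxxyxyx": accepted
"yxyxyxxy": accepted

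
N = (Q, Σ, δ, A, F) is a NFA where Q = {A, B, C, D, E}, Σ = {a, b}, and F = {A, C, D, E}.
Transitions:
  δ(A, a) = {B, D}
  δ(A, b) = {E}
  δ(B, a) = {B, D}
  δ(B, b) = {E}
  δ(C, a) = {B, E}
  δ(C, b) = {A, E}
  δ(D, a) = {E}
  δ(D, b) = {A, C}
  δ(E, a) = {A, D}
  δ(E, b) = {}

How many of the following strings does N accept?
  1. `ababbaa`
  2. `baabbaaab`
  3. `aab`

`ababbaa`: accepted
`baabbaaab`: accepted
`aab`: accepted

3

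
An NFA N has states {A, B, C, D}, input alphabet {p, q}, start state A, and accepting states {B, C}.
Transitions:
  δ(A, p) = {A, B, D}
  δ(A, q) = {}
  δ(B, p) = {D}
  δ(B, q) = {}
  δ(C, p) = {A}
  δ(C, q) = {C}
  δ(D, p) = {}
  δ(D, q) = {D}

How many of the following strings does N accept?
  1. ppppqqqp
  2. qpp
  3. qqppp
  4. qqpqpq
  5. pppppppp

1

ppppqqqp: rejected
qpp: rejected
qqppp: rejected
qqpqpq: rejected
pppppppp: accepted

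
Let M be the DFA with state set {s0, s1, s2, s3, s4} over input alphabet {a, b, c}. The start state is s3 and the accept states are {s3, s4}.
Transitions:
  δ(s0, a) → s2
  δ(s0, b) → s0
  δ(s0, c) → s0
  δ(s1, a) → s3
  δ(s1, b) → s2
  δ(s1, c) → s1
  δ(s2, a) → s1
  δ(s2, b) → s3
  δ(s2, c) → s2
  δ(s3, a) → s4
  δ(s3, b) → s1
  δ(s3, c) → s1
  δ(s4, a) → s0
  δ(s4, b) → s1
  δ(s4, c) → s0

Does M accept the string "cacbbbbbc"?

rejected

s3 --c--> s1
s1 --a--> s3
s3 --c--> s1
s1 --b--> s2
s2 --b--> s3
s3 --b--> s1
s1 --b--> s2
s2 --b--> s3
s3 --c--> s1
End in state s1, which is not an accepting state.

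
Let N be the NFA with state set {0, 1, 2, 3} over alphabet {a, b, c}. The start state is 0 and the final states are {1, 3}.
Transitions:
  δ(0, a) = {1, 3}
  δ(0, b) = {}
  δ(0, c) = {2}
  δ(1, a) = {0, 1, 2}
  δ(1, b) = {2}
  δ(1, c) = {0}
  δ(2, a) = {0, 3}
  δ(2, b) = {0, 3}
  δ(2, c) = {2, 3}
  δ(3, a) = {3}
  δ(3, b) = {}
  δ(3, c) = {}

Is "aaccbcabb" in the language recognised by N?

Start: {0}
read a: {1, 3}
read a: {0, 1, 2, 3}
read c: {0, 2, 3}
read c: {2, 3}
read b: {0, 3}
read c: {2}
read a: {0, 3}
read b: {}
The reachable set is empty and stays empty for the remaining 1 symbol.
Reachable ∩ accepting = {} — empty.

rejected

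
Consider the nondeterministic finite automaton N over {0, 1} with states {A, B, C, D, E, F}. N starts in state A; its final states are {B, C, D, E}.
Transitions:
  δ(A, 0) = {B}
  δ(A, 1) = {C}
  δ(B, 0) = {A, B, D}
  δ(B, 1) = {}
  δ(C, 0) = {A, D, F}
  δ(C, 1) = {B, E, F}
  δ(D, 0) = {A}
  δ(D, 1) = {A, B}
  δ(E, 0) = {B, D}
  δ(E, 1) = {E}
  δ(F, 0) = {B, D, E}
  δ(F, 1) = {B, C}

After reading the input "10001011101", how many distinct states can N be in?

Start: {A}
read 1: {C}
read 0: {A, D, F}
read 0: {A, B, D, E}
read 0: {A, B, D}
read 1: {A, B, C}
read 0: {A, B, D, F}
read 1: {A, B, C}
read 1: {B, C, E, F}
read 1: {B, C, E, F}
read 0: {A, B, D, E, F}
read 1: {A, B, C, E}
Final reachable set {A, B, C, E} has 4 states.

4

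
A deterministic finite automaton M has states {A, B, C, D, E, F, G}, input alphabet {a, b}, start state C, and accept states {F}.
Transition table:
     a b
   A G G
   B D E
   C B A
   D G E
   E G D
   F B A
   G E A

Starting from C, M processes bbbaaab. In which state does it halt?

C --b--> A
A --b--> G
G --b--> A
A --a--> G
G --a--> E
E --a--> G
G --b--> A

A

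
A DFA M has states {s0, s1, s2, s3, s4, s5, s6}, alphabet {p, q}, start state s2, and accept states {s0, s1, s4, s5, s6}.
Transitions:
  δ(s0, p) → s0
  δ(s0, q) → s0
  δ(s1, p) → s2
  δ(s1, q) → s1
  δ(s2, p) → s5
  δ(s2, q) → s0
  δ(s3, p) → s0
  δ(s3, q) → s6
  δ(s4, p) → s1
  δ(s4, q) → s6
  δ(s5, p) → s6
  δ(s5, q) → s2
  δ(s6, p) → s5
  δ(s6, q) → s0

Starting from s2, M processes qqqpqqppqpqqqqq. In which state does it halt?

s2 --q--> s0
s0 --q--> s0
s0 --q--> s0
s0 --p--> s0
s0 --q--> s0
s0 --q--> s0
s0 --p--> s0
s0 --p--> s0
s0 --q--> s0
s0 --p--> s0
s0 --q--> s0
s0 --q--> s0
s0 --q--> s0
s0 --q--> s0
s0 --q--> s0

s0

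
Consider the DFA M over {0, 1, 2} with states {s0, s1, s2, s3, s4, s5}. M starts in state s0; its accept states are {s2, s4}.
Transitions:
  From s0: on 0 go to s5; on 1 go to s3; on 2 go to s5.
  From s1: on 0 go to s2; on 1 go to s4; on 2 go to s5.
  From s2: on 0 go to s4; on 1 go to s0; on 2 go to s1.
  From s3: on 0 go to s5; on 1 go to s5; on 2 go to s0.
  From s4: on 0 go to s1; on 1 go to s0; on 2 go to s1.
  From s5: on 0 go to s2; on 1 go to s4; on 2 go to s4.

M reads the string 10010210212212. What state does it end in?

s5

s0 --1--> s3
s3 --0--> s5
s5 --0--> s2
s2 --1--> s0
s0 --0--> s5
s5 --2--> s4
s4 --1--> s0
s0 --0--> s5
s5 --2--> s4
s4 --1--> s0
s0 --2--> s5
s5 --2--> s4
s4 --1--> s0
s0 --2--> s5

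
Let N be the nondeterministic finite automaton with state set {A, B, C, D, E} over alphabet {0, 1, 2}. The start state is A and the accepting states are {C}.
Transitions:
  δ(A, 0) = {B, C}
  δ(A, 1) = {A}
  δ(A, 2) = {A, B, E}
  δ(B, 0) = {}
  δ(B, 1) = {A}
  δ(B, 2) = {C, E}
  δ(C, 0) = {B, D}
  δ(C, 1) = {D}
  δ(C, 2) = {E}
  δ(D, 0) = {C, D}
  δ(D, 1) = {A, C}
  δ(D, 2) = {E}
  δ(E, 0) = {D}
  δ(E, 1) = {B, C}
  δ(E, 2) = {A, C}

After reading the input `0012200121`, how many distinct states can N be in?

3

Start: {A}
read 0: {B, C}
read 0: {B, D}
read 1: {A, C}
read 2: {A, B, E}
read 2: {A, B, C, E}
read 0: {B, C, D}
read 0: {B, C, D}
read 1: {A, C, D}
read 2: {A, B, E}
read 1: {A, B, C}
Final reachable set {A, B, C} has 3 states.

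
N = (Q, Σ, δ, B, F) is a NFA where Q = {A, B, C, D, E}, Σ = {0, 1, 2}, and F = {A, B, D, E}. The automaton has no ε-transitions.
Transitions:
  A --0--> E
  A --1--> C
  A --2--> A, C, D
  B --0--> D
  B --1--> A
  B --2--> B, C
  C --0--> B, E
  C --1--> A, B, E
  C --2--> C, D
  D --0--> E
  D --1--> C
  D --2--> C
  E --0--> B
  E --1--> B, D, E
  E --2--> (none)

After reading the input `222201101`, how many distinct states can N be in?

Start: {B}
read 2: {B, C}
read 2: {B, C, D}
read 2: {B, C, D}
read 2: {B, C, D}
read 0: {B, D, E}
read 1: {A, B, C, D, E}
read 1: {A, B, C, D, E}
read 0: {B, D, E}
read 1: {A, B, C, D, E}
Final reachable set {A, B, C, D, E} has 5 states.

5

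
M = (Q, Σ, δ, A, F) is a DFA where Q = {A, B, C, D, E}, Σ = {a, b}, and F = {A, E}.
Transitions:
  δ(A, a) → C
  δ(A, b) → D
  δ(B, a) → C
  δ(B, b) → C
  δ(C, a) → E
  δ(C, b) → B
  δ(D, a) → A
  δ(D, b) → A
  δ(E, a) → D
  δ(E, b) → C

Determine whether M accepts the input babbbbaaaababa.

A --b--> D
D --a--> A
A --b--> D
D --b--> A
A --b--> D
D --b--> A
A --a--> C
C --a--> E
E --a--> D
D --a--> A
A --b--> D
D --a--> A
A --b--> D
D --a--> A
End in state A, which is an accepting state.

accepted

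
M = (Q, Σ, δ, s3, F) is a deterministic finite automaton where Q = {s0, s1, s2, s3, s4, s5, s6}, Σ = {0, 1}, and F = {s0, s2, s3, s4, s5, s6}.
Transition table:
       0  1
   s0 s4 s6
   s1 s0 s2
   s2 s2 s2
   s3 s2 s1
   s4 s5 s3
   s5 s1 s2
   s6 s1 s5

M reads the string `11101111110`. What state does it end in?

s2

s3 --1--> s1
s1 --1--> s2
s2 --1--> s2
s2 --0--> s2
s2 --1--> s2
s2 --1--> s2
s2 --1--> s2
s2 --1--> s2
s2 --1--> s2
s2 --1--> s2
s2 --0--> s2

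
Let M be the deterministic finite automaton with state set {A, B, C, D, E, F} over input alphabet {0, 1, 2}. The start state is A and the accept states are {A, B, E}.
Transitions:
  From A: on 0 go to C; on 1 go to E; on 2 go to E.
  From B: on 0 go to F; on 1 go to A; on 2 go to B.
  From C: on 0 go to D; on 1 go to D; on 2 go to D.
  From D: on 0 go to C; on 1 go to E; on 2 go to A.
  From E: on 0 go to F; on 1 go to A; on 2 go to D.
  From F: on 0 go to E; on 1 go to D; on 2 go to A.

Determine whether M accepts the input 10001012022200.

accepted

A --1--> E
E --0--> F
F --0--> E
E --0--> F
F --1--> D
D --0--> C
C --1--> D
D --2--> A
A --0--> C
C --2--> D
D --2--> A
A --2--> E
E --0--> F
F --0--> E
End in state E, which is an accepting state.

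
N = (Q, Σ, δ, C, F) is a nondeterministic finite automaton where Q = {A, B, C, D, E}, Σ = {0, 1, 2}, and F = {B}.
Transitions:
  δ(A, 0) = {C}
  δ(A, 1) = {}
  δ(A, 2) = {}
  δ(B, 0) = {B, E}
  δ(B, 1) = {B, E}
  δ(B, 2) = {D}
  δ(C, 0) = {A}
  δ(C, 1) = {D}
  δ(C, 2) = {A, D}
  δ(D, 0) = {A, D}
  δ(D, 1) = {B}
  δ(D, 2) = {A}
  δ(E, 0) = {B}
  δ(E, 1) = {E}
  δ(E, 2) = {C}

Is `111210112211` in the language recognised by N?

Start: {C}
read 1: {D}
read 1: {B}
read 1: {B, E}
read 2: {C, D}
read 1: {B, D}
read 0: {A, B, D, E}
read 1: {B, E}
read 1: {B, E}
read 2: {C, D}
read 2: {A, D}
read 1: {B}
read 1: {B, E}
Reachable ∩ accepting = {B} — nonempty.

accepted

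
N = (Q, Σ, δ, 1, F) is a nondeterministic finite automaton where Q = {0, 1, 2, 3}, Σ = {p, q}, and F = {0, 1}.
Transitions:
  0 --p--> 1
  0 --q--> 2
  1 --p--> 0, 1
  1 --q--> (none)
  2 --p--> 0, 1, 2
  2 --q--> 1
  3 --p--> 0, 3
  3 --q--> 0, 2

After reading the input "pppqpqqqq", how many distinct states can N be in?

0

Start: {1}
read p: {0, 1}
read p: {0, 1}
read p: {0, 1}
read q: {2}
read p: {0, 1, 2}
read q: {1, 2}
read q: {1}
read q: {}
The reachable set is empty and stays empty for the remaining 1 symbol.
Final reachable set {} has 0 states.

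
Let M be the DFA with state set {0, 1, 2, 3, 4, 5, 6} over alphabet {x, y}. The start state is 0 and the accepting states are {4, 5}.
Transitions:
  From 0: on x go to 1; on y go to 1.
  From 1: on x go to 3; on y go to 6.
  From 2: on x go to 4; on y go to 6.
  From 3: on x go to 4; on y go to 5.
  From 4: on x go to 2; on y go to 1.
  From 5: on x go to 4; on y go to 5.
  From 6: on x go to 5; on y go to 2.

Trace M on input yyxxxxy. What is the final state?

0 --y--> 1
1 --y--> 6
6 --x--> 5
5 --x--> 4
4 --x--> 2
2 --x--> 4
4 --y--> 1

1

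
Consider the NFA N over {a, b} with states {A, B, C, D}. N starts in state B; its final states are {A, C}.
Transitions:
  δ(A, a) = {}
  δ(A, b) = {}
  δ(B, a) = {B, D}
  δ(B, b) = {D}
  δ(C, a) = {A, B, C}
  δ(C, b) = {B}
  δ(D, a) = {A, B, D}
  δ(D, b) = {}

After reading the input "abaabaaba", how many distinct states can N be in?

3

Start: {B}
read a: {B, D}
read b: {D}
read a: {A, B, D}
read a: {A, B, D}
read b: {D}
read a: {A, B, D}
read a: {A, B, D}
read b: {D}
read a: {A, B, D}
Final reachable set {A, B, D} has 3 states.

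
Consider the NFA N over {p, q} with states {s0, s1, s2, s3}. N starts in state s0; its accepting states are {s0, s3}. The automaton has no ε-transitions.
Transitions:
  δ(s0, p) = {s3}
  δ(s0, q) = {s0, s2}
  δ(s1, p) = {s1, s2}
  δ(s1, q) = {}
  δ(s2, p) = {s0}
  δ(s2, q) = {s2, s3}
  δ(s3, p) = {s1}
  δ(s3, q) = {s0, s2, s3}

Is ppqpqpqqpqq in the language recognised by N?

Start: {s0}
read p: {s3}
read p: {s1}
read q: {}
The reachable set is empty and stays empty for the remaining 8 symbols.
Reachable ∩ accepting = {} — empty.

rejected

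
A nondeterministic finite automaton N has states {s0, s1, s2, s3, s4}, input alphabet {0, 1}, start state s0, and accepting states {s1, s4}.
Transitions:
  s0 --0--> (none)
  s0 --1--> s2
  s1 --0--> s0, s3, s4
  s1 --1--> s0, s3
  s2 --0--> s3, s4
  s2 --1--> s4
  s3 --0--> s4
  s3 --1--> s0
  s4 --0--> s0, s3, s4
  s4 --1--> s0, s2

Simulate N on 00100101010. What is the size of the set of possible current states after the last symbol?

Start: {s0}
read 0: {}
The reachable set is empty and stays empty for the remaining 10 symbols.
Final reachable set {} has 0 states.

0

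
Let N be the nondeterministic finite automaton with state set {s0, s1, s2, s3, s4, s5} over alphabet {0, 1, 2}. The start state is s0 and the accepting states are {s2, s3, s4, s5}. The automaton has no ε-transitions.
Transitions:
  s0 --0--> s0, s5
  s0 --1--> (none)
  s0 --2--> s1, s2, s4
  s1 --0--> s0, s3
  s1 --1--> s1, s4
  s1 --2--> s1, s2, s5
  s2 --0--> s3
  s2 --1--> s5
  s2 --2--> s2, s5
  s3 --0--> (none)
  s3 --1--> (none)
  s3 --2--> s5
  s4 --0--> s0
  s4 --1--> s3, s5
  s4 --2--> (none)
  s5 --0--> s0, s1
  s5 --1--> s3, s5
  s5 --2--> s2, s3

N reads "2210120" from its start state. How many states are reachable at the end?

3

Start: {s0}
read 2: {s1, s2, s4}
read 2: {s1, s2, s5}
read 1: {s1, s3, s4, s5}
read 0: {s0, s1, s3}
read 1: {s1, s4}
read 2: {s1, s2, s5}
read 0: {s0, s1, s3}
Final reachable set {s0, s1, s3} has 3 states.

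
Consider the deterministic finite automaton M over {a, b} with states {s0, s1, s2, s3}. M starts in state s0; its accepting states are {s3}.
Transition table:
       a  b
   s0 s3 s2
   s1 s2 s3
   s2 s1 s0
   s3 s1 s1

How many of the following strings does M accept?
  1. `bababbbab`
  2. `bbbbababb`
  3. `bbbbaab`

`bababbbab`: accepted
`bbbbababb`: rejected
`bbbbaab`: accepted

2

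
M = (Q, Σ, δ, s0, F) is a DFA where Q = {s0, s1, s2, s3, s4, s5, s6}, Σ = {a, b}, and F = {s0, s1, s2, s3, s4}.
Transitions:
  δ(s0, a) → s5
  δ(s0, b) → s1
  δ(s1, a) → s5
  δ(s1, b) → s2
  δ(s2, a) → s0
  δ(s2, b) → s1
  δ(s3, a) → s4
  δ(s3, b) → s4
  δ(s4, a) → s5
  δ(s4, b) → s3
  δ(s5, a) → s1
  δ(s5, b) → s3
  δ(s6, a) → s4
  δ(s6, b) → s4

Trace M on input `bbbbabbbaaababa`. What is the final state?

s0 --b--> s1
s1 --b--> s2
s2 --b--> s1
s1 --b--> s2
s2 --a--> s0
s0 --b--> s1
s1 --b--> s2
s2 --b--> s1
s1 --a--> s5
s5 --a--> s1
s1 --a--> s5
s5 --b--> s3
s3 --a--> s4
s4 --b--> s3
s3 --a--> s4

s4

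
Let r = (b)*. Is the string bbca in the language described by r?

bbca cannot be split into zero or more pieces each matching b.

no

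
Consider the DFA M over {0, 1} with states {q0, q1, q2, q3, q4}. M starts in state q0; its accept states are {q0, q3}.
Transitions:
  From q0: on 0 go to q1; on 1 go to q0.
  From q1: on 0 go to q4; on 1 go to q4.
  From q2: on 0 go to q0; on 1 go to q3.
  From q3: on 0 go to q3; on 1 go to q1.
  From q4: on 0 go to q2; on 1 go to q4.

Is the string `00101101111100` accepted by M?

accepted

q0 --0--> q1
q1 --0--> q4
q4 --1--> q4
q4 --0--> q2
q2 --1--> q3
q3 --1--> q1
q1 --0--> q4
q4 --1--> q4
q4 --1--> q4
q4 --1--> q4
q4 --1--> q4
q4 --1--> q4
q4 --0--> q2
q2 --0--> q0
End in state q0, which is an accepting state.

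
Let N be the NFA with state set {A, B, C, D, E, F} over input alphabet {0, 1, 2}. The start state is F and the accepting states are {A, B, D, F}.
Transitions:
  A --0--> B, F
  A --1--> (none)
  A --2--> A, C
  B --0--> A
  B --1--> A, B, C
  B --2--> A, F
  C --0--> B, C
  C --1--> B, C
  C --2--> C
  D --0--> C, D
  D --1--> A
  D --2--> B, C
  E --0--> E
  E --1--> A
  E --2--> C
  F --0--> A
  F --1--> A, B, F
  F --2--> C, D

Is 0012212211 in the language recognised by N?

accepted

Start: {F}
read 0: {A}
read 0: {B, F}
read 1: {A, B, C, F}
read 2: {A, C, D, F}
read 2: {A, B, C, D}
read 1: {A, B, C}
read 2: {A, C, F}
read 2: {A, C, D}
read 1: {A, B, C}
read 1: {A, B, C}
Reachable ∩ accepting = {A, B} — nonempty.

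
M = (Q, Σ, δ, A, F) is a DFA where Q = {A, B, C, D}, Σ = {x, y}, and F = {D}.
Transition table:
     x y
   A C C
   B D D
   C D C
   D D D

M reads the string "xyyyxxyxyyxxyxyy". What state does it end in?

D

A --x--> C
C --y--> C
C --y--> C
C --y--> C
C --x--> D
D --x--> D
D --y--> D
D --x--> D
D --y--> D
D --y--> D
D --x--> D
D --x--> D
D --y--> D
D --x--> D
D --y--> D
D --y--> D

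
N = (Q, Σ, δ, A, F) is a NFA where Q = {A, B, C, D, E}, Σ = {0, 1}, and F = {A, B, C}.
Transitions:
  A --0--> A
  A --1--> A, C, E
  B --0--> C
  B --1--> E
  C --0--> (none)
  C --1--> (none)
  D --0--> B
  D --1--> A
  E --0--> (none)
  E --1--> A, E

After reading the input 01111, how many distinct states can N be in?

Start: {A}
read 0: {A}
read 1: {A, C, E}
read 1: {A, C, E}
read 1: {A, C, E}
read 1: {A, C, E}
Final reachable set {A, C, E} has 3 states.

3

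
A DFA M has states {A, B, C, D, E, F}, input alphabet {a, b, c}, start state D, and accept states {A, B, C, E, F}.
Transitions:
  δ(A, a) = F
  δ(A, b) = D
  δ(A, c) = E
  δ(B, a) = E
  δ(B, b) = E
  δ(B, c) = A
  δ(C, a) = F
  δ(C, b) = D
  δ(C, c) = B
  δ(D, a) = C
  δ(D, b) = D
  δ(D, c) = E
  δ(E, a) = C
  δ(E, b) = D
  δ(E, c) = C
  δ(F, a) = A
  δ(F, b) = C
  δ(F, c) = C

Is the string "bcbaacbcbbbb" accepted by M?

rejected

D --b--> D
D --c--> E
E --b--> D
D --a--> C
C --a--> F
F --c--> C
C --b--> D
D --c--> E
E --b--> D
D --b--> D
D --b--> D
D --b--> D
End in state D, which is not an accepting state.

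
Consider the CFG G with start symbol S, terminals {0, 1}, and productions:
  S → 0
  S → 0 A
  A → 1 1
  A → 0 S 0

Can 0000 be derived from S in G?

S ⇒ 0A ⇒ 00S0 ⇒ 0000

yes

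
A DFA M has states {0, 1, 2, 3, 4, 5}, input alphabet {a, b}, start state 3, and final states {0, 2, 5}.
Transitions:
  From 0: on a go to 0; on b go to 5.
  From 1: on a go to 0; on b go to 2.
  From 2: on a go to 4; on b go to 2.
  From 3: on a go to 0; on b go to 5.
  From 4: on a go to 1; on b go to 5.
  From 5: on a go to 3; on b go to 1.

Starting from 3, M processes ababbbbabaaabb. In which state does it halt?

3 --a--> 0
0 --b--> 5
5 --a--> 3
3 --b--> 5
5 --b--> 1
1 --b--> 2
2 --b--> 2
2 --a--> 4
4 --b--> 5
5 --a--> 3
3 --a--> 0
0 --a--> 0
0 --b--> 5
5 --b--> 1

1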